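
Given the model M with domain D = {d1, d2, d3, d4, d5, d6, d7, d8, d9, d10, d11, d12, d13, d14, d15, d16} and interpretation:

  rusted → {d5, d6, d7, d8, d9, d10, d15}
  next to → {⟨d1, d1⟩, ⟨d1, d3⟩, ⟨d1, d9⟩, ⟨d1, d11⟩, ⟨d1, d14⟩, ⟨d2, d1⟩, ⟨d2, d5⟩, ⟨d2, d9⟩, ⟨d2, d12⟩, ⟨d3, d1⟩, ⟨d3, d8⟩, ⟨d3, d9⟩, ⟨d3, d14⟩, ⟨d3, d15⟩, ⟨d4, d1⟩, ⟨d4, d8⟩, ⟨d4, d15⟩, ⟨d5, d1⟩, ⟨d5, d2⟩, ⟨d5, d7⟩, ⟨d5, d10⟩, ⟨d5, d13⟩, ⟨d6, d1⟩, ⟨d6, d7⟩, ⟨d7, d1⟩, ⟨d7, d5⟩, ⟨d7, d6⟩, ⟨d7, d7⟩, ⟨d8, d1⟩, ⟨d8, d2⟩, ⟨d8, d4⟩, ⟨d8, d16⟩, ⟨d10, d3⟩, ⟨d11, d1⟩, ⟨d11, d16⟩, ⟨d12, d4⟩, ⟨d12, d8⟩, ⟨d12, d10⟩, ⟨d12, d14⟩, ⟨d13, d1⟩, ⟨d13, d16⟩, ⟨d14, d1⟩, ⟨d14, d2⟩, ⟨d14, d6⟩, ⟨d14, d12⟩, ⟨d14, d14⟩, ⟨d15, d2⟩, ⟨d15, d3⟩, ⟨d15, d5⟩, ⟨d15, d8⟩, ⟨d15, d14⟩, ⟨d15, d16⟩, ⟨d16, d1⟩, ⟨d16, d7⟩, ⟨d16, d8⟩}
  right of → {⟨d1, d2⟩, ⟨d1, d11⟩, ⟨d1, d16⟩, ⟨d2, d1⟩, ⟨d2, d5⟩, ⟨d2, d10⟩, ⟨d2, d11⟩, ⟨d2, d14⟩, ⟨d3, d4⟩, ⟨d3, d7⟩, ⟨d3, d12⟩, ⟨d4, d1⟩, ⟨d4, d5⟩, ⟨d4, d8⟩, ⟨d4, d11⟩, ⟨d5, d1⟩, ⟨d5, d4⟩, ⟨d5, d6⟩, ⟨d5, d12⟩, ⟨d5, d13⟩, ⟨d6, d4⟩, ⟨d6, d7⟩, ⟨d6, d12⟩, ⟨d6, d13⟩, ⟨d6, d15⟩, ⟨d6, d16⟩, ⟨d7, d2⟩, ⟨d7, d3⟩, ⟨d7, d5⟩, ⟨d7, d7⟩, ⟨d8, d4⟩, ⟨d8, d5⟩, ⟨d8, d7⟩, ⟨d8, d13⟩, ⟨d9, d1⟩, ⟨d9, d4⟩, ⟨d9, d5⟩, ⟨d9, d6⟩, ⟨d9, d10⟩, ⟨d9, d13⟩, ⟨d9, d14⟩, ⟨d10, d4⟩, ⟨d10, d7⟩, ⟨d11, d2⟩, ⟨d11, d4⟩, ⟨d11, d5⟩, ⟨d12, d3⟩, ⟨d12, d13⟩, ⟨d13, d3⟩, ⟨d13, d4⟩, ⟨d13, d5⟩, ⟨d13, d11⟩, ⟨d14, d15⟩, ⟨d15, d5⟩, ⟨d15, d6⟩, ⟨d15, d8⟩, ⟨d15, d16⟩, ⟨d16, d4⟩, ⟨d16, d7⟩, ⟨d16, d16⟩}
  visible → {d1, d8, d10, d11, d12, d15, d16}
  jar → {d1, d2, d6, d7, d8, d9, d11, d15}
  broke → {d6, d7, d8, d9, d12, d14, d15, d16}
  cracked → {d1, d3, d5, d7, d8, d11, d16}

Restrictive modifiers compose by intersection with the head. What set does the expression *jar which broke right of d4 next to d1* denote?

{d6, d8}

⟦which broke⟧ = ⟦broke⟧ = {d6, d7, d8, d9, d12, d14, d15, d16}
⟦right of d4⟧ = {x : ⟨x, d4⟩ ∈ ⟦right of⟧} = {d3, d5, d6, d8, d9, d10, d11, d13, d16}
⟦next to d1⟧ = {x : ⟨x, d1⟩ ∈ ⟦next to⟧} = {d1, d2, d3, d4, d5, d6, d7, d8, d11, d13, d14, d16}
⟦jar⟧ = {d1, d2, d6, d7, d8, d9, d11, d15}
… ∩ ⟦which broke⟧ = {d1, d2, d6, d7, d8, d9, d11, d15} ∩ {d6, d7, d8, d9, d12, d14, d15, d16} = {d6, d7, d8, d9, d15}
… ∩ ⟦right of d4⟧ = {d6, d7, d8, d9, d15} ∩ {d3, d5, d6, d8, d9, d10, d11, d13, d16} = {d6, d8, d9}
… ∩ ⟦next to d1⟧ = {d6, d8, d9} ∩ {d1, d2, d3, d4, d5, d6, d7, d8, d11, d13, d14, d16} = {d6, d8}
So ⟦jar which broke right of d4 next to d1⟧ = {d6, d8}.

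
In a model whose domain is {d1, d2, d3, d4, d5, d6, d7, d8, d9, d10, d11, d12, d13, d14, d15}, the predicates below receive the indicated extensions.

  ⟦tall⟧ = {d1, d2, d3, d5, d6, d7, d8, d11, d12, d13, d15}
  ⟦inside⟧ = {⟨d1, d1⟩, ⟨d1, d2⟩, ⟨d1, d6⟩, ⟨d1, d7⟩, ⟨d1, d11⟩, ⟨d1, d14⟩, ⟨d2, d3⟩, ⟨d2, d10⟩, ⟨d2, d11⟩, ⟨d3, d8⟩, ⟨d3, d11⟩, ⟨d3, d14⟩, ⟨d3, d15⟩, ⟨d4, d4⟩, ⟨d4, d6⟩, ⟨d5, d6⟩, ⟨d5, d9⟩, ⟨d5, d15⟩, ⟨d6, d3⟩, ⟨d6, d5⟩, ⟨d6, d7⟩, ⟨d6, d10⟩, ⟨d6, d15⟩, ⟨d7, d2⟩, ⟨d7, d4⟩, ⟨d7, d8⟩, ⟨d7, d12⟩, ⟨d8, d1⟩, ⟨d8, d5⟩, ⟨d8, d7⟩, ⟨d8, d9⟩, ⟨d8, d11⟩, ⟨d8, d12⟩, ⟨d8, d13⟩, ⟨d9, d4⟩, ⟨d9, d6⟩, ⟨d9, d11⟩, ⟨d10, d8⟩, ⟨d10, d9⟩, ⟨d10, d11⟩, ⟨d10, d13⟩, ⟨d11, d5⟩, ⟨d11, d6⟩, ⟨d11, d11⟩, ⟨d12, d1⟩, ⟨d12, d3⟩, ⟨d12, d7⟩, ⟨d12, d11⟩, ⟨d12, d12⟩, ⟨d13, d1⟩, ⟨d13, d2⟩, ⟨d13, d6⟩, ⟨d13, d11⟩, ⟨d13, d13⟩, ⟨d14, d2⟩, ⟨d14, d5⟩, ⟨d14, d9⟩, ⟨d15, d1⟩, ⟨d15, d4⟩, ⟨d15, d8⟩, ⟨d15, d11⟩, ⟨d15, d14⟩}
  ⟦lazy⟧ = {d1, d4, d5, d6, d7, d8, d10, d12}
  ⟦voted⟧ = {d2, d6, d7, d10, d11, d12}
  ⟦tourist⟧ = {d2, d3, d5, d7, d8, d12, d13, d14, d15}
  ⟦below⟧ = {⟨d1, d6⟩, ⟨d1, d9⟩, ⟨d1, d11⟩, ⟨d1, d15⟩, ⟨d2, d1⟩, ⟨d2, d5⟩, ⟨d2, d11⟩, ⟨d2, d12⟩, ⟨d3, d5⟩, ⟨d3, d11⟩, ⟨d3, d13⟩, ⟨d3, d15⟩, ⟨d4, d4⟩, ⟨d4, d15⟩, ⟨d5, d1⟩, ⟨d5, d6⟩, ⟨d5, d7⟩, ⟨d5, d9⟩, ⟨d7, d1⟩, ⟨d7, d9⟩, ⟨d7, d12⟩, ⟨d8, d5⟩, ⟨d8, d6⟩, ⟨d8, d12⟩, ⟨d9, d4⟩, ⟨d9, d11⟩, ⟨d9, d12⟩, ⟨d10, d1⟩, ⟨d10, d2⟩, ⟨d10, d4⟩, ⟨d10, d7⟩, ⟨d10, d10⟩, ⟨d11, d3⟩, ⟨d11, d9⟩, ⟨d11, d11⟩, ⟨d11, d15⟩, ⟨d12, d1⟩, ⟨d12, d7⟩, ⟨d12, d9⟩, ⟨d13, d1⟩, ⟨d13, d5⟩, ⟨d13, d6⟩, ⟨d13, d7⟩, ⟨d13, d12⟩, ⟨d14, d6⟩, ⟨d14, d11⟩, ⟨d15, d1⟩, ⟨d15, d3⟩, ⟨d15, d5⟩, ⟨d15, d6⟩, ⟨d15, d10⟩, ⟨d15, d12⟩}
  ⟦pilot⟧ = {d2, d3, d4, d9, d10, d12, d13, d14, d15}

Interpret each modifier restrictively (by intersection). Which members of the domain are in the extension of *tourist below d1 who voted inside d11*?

{d2, d12}

⟦below d1⟧ = {x : ⟨x, d1⟩ ∈ ⟦below⟧} = {d2, d5, d7, d10, d12, d13, d15}
⟦who voted⟧ = ⟦voted⟧ = {d2, d6, d7, d10, d11, d12}
⟦inside d11⟧ = {x : ⟨x, d11⟩ ∈ ⟦inside⟧} = {d1, d2, d3, d8, d9, d10, d11, d12, d13, d15}
⟦tourist⟧ = {d2, d3, d5, d7, d8, d12, d13, d14, d15}
… ∩ ⟦below d1⟧ = {d2, d3, d5, d7, d8, d12, d13, d14, d15} ∩ {d2, d5, d7, d10, d12, d13, d15} = {d2, d5, d7, d12, d13, d15}
… ∩ ⟦who voted⟧ = {d2, d5, d7, d12, d13, d15} ∩ {d2, d6, d7, d10, d11, d12} = {d2, d7, d12}
… ∩ ⟦inside d11⟧ = {d2, d7, d12} ∩ {d1, d2, d3, d8, d9, d10, d11, d12, d13, d15} = {d2, d12}
So ⟦tourist below d1 who voted inside d11⟧ = {d2, d12}.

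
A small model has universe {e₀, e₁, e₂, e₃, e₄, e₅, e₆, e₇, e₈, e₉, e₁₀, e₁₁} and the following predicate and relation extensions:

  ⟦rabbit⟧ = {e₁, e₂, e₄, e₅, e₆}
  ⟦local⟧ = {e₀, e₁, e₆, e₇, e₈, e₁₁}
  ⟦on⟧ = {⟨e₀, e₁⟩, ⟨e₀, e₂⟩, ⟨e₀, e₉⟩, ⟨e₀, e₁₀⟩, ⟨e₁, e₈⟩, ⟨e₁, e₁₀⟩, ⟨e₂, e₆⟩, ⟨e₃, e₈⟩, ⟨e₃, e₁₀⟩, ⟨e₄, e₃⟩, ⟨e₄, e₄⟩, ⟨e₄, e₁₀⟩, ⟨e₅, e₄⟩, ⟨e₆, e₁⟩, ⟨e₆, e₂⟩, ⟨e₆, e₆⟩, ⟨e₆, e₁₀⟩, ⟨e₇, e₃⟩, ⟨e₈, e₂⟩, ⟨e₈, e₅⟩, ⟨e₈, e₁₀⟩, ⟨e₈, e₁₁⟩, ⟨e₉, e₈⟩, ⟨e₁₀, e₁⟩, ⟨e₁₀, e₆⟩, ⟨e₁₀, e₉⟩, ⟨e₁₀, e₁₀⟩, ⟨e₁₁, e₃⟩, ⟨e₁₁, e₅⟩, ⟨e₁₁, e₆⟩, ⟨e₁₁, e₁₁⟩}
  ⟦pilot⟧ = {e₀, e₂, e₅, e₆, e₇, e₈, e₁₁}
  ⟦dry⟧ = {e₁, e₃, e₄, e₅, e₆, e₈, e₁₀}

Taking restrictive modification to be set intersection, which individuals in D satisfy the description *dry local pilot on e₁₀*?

⟦on e₁₀⟧ = {x : ⟨x, e₁₀⟩ ∈ ⟦on⟧} = {e₀, e₁, e₃, e₄, e₆, e₈, e₁₀}
⟦pilot⟧ = {e₀, e₂, e₅, e₆, e₇, e₈, e₁₁}
… ∩ ⟦on e₁₀⟧ = {e₀, e₂, e₅, e₆, e₇, e₈, e₁₁} ∩ {e₀, e₁, e₃, e₄, e₆, e₈, e₁₀} = {e₀, e₆, e₈}
… ∩ ⟦dry⟧ = {e₀, e₆, e₈} ∩ {e₁, e₃, e₄, e₅, e₆, e₈, e₁₀} = {e₆, e₈}
… ∩ ⟦local⟧ = {e₆, e₈} ∩ {e₀, e₁, e₆, e₇, e₈, e₁₁} = {e₆, e₈}
So ⟦dry local pilot on e₁₀⟧ = {e₆, e₈}.

{e₆, e₈}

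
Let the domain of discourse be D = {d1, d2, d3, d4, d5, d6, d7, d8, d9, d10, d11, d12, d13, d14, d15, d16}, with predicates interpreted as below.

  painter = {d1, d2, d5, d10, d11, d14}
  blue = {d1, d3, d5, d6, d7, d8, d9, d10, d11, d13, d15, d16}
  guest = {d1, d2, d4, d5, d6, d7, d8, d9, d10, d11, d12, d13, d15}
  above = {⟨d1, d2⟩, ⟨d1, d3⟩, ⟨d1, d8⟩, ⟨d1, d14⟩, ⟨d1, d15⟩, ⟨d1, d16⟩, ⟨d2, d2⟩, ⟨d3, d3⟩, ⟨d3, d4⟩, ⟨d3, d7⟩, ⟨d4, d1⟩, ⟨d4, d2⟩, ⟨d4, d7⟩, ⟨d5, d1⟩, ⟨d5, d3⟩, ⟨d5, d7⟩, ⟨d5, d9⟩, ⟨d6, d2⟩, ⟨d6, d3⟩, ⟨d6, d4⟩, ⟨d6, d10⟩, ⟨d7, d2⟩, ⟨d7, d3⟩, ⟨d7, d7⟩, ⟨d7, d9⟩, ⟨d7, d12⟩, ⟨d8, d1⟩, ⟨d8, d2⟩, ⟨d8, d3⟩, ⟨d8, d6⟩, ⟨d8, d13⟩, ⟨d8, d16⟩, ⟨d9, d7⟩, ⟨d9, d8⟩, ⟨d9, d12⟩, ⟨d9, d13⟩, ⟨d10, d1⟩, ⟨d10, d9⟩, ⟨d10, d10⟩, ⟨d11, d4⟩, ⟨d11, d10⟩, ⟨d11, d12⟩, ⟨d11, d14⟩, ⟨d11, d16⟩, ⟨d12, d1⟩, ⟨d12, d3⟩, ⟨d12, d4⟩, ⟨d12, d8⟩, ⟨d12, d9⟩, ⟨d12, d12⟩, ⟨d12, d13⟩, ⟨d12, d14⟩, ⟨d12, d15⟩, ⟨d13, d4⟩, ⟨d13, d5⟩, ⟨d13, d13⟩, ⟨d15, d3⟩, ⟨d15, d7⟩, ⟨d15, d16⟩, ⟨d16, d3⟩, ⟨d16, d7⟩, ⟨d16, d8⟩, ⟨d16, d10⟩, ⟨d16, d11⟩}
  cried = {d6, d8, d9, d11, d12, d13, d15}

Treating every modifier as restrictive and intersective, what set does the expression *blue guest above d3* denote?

{d1, d5, d6, d7, d8, d15}

⟦above d3⟧ = {x : ⟨x, d3⟩ ∈ ⟦above⟧} = {d1, d3, d5, d6, d7, d8, d12, d15, d16}
⟦guest⟧ = {d1, d2, d4, d5, d6, d7, d8, d9, d10, d11, d12, d13, d15}
… ∩ ⟦above d3⟧ = {d1, d2, d4, d5, d6, d7, d8, d9, d10, d11, d12, d13, d15} ∩ {d1, d3, d5, d6, d7, d8, d12, d15, d16} = {d1, d5, d6, d7, d8, d12, d15}
… ∩ ⟦blue⟧ = {d1, d5, d6, d7, d8, d12, d15} ∩ {d1, d3, d5, d6, d7, d8, d9, d10, d11, d13, d15, d16} = {d1, d5, d6, d7, d8, d15}
So ⟦blue guest above d3⟧ = {d1, d5, d6, d7, d8, d15}.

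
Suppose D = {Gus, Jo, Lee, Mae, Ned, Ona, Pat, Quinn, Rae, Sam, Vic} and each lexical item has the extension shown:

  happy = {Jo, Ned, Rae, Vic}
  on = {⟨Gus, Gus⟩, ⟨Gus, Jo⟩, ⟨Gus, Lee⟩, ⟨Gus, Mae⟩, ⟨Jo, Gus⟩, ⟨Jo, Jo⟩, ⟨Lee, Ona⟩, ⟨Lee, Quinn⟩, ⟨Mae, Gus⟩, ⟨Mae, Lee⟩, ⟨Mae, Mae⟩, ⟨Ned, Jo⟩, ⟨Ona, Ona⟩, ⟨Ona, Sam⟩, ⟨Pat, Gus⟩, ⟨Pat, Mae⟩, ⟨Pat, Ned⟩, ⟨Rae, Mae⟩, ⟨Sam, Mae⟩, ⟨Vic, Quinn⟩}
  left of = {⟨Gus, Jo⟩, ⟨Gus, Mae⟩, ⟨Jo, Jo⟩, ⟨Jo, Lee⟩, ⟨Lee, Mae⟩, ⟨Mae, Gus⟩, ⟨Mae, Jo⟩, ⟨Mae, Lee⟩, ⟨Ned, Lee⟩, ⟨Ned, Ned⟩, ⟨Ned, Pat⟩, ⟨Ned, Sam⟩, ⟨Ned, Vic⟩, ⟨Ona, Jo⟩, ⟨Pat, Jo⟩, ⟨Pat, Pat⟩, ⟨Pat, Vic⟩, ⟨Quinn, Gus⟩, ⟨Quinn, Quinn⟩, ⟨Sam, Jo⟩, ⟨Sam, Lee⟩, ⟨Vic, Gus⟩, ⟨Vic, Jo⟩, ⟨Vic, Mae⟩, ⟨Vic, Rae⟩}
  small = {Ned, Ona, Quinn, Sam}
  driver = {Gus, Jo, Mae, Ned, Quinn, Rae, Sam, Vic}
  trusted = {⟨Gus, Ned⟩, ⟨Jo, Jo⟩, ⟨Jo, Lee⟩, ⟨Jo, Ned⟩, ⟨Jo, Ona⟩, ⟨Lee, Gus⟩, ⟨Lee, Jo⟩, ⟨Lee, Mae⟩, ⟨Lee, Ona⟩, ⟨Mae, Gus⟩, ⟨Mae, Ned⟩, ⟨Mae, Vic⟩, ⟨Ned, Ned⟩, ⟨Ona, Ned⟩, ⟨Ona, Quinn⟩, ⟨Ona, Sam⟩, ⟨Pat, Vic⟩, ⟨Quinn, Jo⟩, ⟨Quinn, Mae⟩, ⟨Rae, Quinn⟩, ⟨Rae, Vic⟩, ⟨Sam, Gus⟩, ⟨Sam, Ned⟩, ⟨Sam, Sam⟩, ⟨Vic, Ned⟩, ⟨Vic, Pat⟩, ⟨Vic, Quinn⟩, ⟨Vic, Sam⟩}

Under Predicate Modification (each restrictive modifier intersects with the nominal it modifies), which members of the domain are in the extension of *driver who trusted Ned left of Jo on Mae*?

{Gus, Mae, Sam}

⟦who trusted Ned⟧ = {x : ⟨x, Ned⟩ ∈ ⟦trusted⟧} = {Gus, Jo, Mae, Ned, Ona, Sam, Vic}
⟦left of Jo⟧ = {x : ⟨x, Jo⟩ ∈ ⟦left of⟧} = {Gus, Jo, Mae, Ona, Pat, Sam, Vic}
⟦on Mae⟧ = {x : ⟨x, Mae⟩ ∈ ⟦on⟧} = {Gus, Mae, Pat, Rae, Sam}
⟦driver⟧ = {Gus, Jo, Mae, Ned, Quinn, Rae, Sam, Vic}
… ∩ ⟦who trusted Ned⟧ = {Gus, Jo, Mae, Ned, Quinn, Rae, Sam, Vic} ∩ {Gus, Jo, Mae, Ned, Ona, Sam, Vic} = {Gus, Jo, Mae, Ned, Sam, Vic}
… ∩ ⟦left of Jo⟧ = {Gus, Jo, Mae, Ned, Sam, Vic} ∩ {Gus, Jo, Mae, Ona, Pat, Sam, Vic} = {Gus, Jo, Mae, Sam, Vic}
… ∩ ⟦on Mae⟧ = {Gus, Jo, Mae, Sam, Vic} ∩ {Gus, Mae, Pat, Rae, Sam} = {Gus, Mae, Sam}
So ⟦driver who trusted Ned left of Jo on Mae⟧ = {Gus, Mae, Sam}.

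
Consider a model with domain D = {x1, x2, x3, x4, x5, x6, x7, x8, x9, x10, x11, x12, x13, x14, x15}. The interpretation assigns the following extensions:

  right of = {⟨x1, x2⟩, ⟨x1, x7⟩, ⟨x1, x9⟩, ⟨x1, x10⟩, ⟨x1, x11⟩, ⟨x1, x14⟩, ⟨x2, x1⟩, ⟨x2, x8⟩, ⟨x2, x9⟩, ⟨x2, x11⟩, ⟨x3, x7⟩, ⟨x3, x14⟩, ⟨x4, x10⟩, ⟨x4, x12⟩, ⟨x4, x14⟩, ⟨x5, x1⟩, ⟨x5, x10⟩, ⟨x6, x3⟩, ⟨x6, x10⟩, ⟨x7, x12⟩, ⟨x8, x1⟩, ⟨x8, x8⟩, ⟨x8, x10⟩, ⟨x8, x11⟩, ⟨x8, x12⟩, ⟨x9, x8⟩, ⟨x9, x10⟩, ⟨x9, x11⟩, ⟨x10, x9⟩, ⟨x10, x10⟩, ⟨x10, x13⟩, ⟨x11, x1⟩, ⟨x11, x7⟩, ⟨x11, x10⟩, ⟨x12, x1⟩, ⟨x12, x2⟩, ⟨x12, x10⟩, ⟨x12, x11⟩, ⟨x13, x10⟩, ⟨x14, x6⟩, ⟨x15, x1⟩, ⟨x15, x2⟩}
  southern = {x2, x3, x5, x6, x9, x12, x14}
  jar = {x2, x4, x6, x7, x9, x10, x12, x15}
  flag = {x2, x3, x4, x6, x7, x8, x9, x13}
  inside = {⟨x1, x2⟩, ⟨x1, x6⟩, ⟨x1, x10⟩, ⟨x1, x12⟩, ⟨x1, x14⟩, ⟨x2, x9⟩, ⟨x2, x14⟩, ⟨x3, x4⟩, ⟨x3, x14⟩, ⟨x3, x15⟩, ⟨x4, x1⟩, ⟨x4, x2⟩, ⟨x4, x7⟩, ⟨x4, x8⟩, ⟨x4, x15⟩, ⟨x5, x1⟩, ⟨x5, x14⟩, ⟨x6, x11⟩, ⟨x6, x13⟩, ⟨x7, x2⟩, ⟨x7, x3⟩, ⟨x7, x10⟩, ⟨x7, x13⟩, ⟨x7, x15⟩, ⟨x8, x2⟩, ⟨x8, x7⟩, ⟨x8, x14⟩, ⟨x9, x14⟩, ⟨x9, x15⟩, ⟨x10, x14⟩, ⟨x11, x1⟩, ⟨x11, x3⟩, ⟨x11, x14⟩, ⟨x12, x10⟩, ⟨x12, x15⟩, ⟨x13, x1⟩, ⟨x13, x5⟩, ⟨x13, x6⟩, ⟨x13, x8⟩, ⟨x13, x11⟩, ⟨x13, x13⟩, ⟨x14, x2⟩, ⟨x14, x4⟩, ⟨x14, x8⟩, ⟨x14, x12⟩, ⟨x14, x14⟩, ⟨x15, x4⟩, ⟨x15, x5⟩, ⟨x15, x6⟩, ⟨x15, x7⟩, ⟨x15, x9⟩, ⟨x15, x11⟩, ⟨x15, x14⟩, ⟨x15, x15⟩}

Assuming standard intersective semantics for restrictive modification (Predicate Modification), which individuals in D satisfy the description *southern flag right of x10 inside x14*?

{x9}

⟦right of x10⟧ = {x : ⟨x, x10⟩ ∈ ⟦right of⟧} = {x1, x4, x5, x6, x8, x9, x10, x11, x12, x13}
⟦inside x14⟧ = {x : ⟨x, x14⟩ ∈ ⟦inside⟧} = {x1, x2, x3, x5, x8, x9, x10, x11, x14, x15}
⟦flag⟧ = {x2, x3, x4, x6, x7, x8, x9, x13}
… ∩ ⟦right of x10⟧ = {x2, x3, x4, x6, x7, x8, x9, x13} ∩ {x1, x4, x5, x6, x8, x9, x10, x11, x12, x13} = {x4, x6, x8, x9, x13}
… ∩ ⟦inside x14⟧ = {x4, x6, x8, x9, x13} ∩ {x1, x2, x3, x5, x8, x9, x10, x11, x14, x15} = {x8, x9}
… ∩ ⟦southern⟧ = {x8, x9} ∩ {x2, x3, x5, x6, x9, x12, x14} = {x9}
So ⟦southern flag right of x10 inside x14⟧ = {x9}.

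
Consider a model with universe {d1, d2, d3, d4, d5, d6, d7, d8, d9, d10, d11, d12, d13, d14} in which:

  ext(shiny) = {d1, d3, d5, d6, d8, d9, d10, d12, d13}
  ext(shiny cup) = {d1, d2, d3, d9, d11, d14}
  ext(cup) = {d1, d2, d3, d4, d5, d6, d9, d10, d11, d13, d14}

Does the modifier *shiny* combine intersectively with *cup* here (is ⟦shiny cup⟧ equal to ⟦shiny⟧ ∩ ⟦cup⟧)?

⟦shiny⟧ ∩ ⟦cup⟧ = {d1, d3, d5, d6, d8, d9, d10, d12, d13} ∩ {d1, d2, d3, d4, d5, d6, d9, d10, d11, d13, d14} = {d1, d3, d5, d6, d9, d10, d13}
Observed ⟦shiny cup⟧ = {d1, d2, d3, d9, d11, d14}.
These differ, so the modifier is not intersective in this model.

no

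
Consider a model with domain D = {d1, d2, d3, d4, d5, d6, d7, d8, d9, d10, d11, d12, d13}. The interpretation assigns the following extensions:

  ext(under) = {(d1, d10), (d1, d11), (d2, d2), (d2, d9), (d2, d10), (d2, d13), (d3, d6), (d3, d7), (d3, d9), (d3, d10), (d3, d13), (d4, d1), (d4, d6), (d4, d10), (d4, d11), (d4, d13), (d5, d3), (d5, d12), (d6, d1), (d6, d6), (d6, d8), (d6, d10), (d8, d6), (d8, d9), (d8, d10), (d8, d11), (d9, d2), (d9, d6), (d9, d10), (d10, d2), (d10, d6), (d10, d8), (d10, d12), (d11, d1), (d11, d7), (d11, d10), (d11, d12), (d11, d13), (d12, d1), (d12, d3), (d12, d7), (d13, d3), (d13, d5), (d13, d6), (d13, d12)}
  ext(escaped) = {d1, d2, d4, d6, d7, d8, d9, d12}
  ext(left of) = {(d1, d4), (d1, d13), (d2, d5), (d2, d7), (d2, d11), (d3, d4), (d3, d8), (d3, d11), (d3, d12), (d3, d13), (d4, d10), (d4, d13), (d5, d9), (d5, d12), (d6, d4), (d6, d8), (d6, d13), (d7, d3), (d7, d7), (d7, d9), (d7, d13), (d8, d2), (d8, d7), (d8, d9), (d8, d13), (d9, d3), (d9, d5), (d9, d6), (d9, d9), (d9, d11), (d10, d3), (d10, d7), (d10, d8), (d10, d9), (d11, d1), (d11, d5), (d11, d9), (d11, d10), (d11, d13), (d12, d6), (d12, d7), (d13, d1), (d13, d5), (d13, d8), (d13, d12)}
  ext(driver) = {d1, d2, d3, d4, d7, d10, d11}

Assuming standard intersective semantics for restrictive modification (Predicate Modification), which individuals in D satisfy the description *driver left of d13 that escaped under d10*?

{d1, d4}

⟦left of d13⟧ = {x : ⟨x, d13⟩ ∈ ⟦left of⟧} = {d1, d3, d4, d6, d7, d8, d11}
⟦that escaped⟧ = ⟦escaped⟧ = {d1, d2, d4, d6, d7, d8, d9, d12}
⟦under d10⟧ = {x : ⟨x, d10⟩ ∈ ⟦under⟧} = {d1, d2, d3, d4, d6, d8, d9, d11}
⟦driver⟧ = {d1, d2, d3, d4, d7, d10, d11}
… ∩ ⟦left of d13⟧ = {d1, d2, d3, d4, d7, d10, d11} ∩ {d1, d3, d4, d6, d7, d8, d11} = {d1, d3, d4, d7, d11}
… ∩ ⟦that escaped⟧ = {d1, d3, d4, d7, d11} ∩ {d1, d2, d4, d6, d7, d8, d9, d12} = {d1, d4, d7}
… ∩ ⟦under d10⟧ = {d1, d4, d7} ∩ {d1, d2, d3, d4, d6, d8, d9, d11} = {d1, d4}
So ⟦driver left of d13 that escaped under d10⟧ = {d1, d4}.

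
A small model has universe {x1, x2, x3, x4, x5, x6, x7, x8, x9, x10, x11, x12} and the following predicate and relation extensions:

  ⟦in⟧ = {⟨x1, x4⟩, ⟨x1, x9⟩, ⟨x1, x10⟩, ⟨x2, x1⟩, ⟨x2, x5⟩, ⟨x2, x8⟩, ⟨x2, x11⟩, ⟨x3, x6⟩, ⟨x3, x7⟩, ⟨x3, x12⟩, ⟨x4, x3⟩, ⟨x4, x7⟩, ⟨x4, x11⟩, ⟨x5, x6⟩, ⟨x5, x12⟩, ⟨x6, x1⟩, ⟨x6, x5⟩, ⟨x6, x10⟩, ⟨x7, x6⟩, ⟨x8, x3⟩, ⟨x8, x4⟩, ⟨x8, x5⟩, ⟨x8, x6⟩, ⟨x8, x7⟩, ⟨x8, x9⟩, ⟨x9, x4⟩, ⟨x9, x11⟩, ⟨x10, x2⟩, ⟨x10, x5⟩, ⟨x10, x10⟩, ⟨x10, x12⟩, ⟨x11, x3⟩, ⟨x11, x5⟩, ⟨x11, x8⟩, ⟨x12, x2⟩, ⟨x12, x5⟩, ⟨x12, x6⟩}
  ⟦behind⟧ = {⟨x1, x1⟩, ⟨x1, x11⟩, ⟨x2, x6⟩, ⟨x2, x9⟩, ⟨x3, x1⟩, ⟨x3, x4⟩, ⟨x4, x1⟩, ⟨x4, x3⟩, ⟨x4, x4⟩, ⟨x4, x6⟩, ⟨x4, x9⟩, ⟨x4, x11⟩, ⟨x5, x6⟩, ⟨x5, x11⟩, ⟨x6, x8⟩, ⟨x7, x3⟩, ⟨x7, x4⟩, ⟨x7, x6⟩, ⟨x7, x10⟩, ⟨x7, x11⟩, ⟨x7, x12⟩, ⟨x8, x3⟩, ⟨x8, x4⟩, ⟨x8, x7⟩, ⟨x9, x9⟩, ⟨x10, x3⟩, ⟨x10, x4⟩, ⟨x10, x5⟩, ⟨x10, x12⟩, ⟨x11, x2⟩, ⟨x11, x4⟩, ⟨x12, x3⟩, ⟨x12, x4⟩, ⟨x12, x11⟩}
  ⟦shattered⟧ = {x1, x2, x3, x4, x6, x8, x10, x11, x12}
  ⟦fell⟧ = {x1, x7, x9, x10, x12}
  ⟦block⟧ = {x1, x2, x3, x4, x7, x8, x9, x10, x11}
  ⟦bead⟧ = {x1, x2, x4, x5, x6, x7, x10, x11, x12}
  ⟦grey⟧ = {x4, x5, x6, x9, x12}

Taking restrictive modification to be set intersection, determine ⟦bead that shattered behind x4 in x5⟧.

{x10, x11, x12}

⟦that shattered⟧ = ⟦shattered⟧ = {x1, x2, x3, x4, x6, x8, x10, x11, x12}
⟦behind x4⟧ = {x : ⟨x, x4⟩ ∈ ⟦behind⟧} = {x3, x4, x7, x8, x10, x11, x12}
⟦in x5⟧ = {x : ⟨x, x5⟩ ∈ ⟦in⟧} = {x2, x6, x8, x10, x11, x12}
⟦bead⟧ = {x1, x2, x4, x5, x6, x7, x10, x11, x12}
… ∩ ⟦that shattered⟧ = {x1, x2, x4, x5, x6, x7, x10, x11, x12} ∩ {x1, x2, x3, x4, x6, x8, x10, x11, x12} = {x1, x2, x4, x6, x10, x11, x12}
… ∩ ⟦behind x4⟧ = {x1, x2, x4, x6, x10, x11, x12} ∩ {x3, x4, x7, x8, x10, x11, x12} = {x4, x10, x11, x12}
… ∩ ⟦in x5⟧ = {x4, x10, x11, x12} ∩ {x2, x6, x8, x10, x11, x12} = {x10, x11, x12}
So ⟦bead that shattered behind x4 in x5⟧ = {x10, x11, x12}.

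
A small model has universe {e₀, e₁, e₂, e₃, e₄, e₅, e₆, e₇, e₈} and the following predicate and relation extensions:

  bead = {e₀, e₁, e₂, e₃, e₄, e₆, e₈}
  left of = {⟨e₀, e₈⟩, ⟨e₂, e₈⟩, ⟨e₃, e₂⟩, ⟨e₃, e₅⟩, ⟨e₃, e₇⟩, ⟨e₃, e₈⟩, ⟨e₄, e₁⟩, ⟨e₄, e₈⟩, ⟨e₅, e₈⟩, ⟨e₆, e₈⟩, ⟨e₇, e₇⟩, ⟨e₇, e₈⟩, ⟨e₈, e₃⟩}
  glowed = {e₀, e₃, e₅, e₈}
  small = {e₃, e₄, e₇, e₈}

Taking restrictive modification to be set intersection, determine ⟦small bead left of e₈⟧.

⟦left of e₈⟧ = {x : ⟨x, e₈⟩ ∈ ⟦left of⟧} = {e₀, e₂, e₃, e₄, e₅, e₆, e₇}
⟦bead⟧ = {e₀, e₁, e₂, e₃, e₄, e₆, e₈}
… ∩ ⟦left of e₈⟧ = {e₀, e₁, e₂, e₃, e₄, e₆, e₈} ∩ {e₀, e₂, e₃, e₄, e₅, e₆, e₇} = {e₀, e₂, e₃, e₄, e₆}
… ∩ ⟦small⟧ = {e₀, e₂, e₃, e₄, e₆} ∩ {e₃, e₄, e₇, e₈} = {e₃, e₄}
So ⟦small bead left of e₈⟧ = {e₃, e₄}.

{e₃, e₄}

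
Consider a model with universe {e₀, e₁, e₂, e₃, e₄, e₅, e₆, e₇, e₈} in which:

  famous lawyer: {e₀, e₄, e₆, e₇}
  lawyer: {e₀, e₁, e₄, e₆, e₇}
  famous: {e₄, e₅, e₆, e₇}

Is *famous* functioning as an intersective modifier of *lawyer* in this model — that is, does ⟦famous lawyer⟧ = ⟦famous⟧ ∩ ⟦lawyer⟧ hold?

no

⟦famous⟧ ∩ ⟦lawyer⟧ = {e₄, e₅, e₆, e₇} ∩ {e₀, e₁, e₄, e₆, e₇} = {e₄, e₆, e₇}
Observed ⟦famous lawyer⟧ = {e₀, e₄, e₆, e₇}.
These differ, so the modifier is not intersective in this model.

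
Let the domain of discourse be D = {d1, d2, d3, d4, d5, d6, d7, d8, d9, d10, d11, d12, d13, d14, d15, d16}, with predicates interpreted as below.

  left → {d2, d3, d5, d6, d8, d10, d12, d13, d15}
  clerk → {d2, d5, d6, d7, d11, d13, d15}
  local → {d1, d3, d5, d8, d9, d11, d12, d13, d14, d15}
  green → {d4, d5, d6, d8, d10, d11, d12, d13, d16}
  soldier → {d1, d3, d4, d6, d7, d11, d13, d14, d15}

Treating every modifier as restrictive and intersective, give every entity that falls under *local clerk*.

⟦clerk⟧ = {d2, d5, d6, d7, d11, d13, d15}
… ∩ ⟦local⟧ = {d2, d5, d6, d7, d11, d13, d15} ∩ {d1, d3, d5, d8, d9, d11, d12, d13, d14, d15} = {d5, d11, d13, d15}
So ⟦local clerk⟧ = {d5, d11, d13, d15}.

{d5, d11, d13, d15}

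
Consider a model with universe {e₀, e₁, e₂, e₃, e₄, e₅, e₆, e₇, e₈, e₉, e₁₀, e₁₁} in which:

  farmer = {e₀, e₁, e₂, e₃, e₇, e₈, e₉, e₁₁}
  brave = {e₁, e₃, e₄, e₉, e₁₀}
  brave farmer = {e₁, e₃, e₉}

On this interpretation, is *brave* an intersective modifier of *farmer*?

⟦brave⟧ ∩ ⟦farmer⟧ = {e₁, e₃, e₄, e₉, e₁₀} ∩ {e₀, e₁, e₂, e₃, e₇, e₈, e₉, e₁₁} = {e₁, e₃, e₉}
Observed ⟦brave farmer⟧ = {e₁, e₃, e₉}.
These coincide, so the modifier is intersective here.

yes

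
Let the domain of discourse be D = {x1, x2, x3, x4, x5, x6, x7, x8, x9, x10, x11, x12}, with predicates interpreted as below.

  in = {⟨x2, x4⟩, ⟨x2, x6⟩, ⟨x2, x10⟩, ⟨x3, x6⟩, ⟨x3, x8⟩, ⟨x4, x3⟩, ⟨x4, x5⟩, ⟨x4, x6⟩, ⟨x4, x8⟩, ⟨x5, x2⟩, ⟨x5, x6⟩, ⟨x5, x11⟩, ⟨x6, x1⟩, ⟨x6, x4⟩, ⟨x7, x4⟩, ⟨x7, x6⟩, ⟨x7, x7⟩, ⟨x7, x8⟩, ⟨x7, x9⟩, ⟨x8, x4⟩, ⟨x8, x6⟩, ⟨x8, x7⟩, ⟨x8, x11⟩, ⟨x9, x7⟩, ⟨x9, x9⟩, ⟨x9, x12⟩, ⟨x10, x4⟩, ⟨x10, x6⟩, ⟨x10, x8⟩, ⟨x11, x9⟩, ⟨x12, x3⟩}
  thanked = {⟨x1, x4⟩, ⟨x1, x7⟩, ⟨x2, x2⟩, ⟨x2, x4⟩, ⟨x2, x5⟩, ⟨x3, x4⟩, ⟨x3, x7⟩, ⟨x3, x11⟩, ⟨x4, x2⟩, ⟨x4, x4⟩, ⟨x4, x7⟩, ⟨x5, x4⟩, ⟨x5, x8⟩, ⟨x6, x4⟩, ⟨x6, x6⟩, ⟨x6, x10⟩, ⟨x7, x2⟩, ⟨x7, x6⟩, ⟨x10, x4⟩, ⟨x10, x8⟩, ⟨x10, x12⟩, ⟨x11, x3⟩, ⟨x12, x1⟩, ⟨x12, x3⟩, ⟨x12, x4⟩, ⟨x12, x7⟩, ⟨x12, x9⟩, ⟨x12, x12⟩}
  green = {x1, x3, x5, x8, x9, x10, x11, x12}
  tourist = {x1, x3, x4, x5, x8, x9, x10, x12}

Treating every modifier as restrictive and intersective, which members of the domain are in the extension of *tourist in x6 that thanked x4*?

⟦in x6⟧ = {x : ⟨x, x6⟩ ∈ ⟦in⟧} = {x2, x3, x4, x5, x7, x8, x10}
⟦that thanked x4⟧ = {x : ⟨x, x4⟩ ∈ ⟦thanked⟧} = {x1, x2, x3, x4, x5, x6, x10, x12}
⟦tourist⟧ = {x1, x3, x4, x5, x8, x9, x10, x12}
… ∩ ⟦in x6⟧ = {x1, x3, x4, x5, x8, x9, x10, x12} ∩ {x2, x3, x4, x5, x7, x8, x10} = {x3, x4, x5, x8, x10}
… ∩ ⟦that thanked x4⟧ = {x3, x4, x5, x8, x10} ∩ {x1, x2, x3, x4, x5, x6, x10, x12} = {x3, x4, x5, x10}
So ⟦tourist in x6 that thanked x4⟧ = {x3, x4, x5, x10}.

{x3, x4, x5, x10}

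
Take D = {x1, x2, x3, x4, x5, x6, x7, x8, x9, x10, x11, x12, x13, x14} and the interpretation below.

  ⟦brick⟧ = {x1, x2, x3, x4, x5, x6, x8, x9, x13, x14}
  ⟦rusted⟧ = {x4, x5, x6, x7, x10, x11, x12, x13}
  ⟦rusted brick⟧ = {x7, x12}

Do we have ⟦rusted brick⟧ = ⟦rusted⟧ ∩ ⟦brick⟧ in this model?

⟦rusted⟧ ∩ ⟦brick⟧ = {x4, x5, x6, x7, x10, x11, x12, x13} ∩ {x1, x2, x3, x4, x5, x6, x8, x9, x13, x14} = {x4, x5, x6, x13}
Observed ⟦rusted brick⟧ = {x7, x12}.
These differ, so the modifier is not intersective in this model.

no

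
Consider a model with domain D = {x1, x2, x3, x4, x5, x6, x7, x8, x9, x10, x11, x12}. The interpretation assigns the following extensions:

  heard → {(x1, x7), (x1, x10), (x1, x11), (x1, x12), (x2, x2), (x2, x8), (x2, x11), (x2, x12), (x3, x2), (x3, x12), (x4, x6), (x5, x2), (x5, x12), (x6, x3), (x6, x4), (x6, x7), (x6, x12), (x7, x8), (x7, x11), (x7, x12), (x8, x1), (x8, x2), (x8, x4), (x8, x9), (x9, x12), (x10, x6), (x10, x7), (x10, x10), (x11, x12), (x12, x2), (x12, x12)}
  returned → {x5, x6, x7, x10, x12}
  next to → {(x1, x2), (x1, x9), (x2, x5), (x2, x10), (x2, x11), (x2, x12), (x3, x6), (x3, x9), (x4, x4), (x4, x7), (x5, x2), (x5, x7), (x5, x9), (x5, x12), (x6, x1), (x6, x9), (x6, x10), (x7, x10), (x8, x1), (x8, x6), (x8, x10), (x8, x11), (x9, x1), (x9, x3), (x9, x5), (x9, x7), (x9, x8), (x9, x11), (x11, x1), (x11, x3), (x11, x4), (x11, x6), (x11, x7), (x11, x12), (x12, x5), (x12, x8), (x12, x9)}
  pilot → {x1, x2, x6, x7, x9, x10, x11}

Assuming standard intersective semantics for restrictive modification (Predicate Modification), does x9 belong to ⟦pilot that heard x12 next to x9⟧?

no

⟦that heard x12⟧ = {x : ⟨x, x12⟩ ∈ ⟦heard⟧} = {x1, x2, x3, x5, x6, x7, x9, x11, x12}
⟦next to x9⟧ = {x : ⟨x, x9⟩ ∈ ⟦next to⟧} = {x1, x3, x5, x6, x12}
⟦pilot⟧ = {x1, x2, x6, x7, x9, x10, x11}
… ∩ ⟦that heard x12⟧ = {x1, x2, x6, x7, x9, x10, x11} ∩ {x1, x2, x3, x5, x6, x7, x9, x11, x12} = {x1, x2, x6, x7, x9, x11}
… ∩ ⟦next to x9⟧ = {x1, x2, x6, x7, x9, x11} ∩ {x1, x3, x5, x6, x12} = {x1, x6}
⟦pilot that heard x12 next to x9⟧ = {x1, x6}; x9 ∉ this set.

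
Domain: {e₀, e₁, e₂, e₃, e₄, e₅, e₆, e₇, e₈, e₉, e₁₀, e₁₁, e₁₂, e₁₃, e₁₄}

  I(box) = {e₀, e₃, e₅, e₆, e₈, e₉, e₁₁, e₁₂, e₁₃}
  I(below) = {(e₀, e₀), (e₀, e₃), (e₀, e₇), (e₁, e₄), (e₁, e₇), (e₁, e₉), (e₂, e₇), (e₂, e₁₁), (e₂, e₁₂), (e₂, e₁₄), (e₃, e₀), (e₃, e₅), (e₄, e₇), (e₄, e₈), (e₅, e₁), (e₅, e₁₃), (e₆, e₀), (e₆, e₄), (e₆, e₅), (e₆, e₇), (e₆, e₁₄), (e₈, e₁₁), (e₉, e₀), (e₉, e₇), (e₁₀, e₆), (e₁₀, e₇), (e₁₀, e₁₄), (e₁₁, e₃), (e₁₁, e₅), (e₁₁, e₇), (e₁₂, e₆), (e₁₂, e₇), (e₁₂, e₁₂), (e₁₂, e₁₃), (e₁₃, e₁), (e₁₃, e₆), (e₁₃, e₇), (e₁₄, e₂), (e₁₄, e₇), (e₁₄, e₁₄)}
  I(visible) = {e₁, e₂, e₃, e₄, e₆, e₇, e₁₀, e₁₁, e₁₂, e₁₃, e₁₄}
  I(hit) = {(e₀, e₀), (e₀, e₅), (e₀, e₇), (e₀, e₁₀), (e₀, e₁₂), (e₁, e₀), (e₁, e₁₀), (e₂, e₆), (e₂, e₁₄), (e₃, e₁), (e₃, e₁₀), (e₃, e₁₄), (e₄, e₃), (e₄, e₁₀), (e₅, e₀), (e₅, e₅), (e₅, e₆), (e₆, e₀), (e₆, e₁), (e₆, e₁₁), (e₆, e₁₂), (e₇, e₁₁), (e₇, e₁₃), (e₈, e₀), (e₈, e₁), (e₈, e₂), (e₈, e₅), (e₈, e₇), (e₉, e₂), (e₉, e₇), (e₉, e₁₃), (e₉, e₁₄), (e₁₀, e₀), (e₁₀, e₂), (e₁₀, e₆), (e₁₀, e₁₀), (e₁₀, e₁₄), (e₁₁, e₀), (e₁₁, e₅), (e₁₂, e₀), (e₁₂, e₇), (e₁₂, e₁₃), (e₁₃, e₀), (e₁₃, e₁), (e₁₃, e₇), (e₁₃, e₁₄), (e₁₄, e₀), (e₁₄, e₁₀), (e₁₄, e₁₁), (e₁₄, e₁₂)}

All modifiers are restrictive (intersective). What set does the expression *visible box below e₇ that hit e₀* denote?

{e₆, e₁₁, e₁₂, e₁₃}

⟦below e₇⟧ = {x : ⟨x, e₇⟩ ∈ ⟦below⟧} = {e₀, e₁, e₂, e₄, e₆, e₉, e₁₀, e₁₁, e₁₂, e₁₃, e₁₄}
⟦that hit e₀⟧ = {x : ⟨x, e₀⟩ ∈ ⟦hit⟧} = {e₀, e₁, e₅, e₆, e₈, e₁₀, e₁₁, e₁₂, e₁₃, e₁₄}
⟦box⟧ = {e₀, e₃, e₅, e₆, e₈, e₉, e₁₁, e₁₂, e₁₃}
… ∩ ⟦below e₇⟧ = {e₀, e₃, e₅, e₆, e₈, e₉, e₁₁, e₁₂, e₁₃} ∩ {e₀, e₁, e₂, e₄, e₆, e₉, e₁₀, e₁₁, e₁₂, e₁₃, e₁₄} = {e₀, e₆, e₉, e₁₁, e₁₂, e₁₃}
… ∩ ⟦that hit e₀⟧ = {e₀, e₆, e₉, e₁₁, e₁₂, e₁₃} ∩ {e₀, e₁, e₅, e₆, e₈, e₁₀, e₁₁, e₁₂, e₁₃, e₁₄} = {e₀, e₆, e₁₁, e₁₂, e₁₃}
… ∩ ⟦visible⟧ = {e₀, e₆, e₁₁, e₁₂, e₁₃} ∩ {e₁, e₂, e₃, e₄, e₆, e₇, e₁₀, e₁₁, e₁₂, e₁₃, e₁₄} = {e₆, e₁₁, e₁₂, e₁₃}
So ⟦visible box below e₇ that hit e₀⟧ = {e₆, e₁₁, e₁₂, e₁₃}.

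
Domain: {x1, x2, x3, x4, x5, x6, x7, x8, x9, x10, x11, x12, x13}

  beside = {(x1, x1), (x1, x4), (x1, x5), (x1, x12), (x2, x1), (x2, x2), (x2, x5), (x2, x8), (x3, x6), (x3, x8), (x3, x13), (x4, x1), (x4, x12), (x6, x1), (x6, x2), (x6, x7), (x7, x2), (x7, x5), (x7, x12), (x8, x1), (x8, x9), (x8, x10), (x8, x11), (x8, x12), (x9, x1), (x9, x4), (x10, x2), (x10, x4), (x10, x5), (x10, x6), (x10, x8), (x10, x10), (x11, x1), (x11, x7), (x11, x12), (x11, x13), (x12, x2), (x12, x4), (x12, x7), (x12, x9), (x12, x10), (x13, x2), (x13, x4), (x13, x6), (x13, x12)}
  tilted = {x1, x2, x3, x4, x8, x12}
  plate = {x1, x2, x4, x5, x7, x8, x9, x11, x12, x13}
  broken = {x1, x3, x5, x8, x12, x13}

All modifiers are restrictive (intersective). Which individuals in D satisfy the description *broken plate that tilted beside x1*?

{x1, x8}

⟦that tilted⟧ = ⟦tilted⟧ = {x1, x2, x3, x4, x8, x12}
⟦beside x1⟧ = {x : ⟨x, x1⟩ ∈ ⟦beside⟧} = {x1, x2, x4, x6, x8, x9, x11}
⟦plate⟧ = {x1, x2, x4, x5, x7, x8, x9, x11, x12, x13}
… ∩ ⟦that tilted⟧ = {x1, x2, x4, x5, x7, x8, x9, x11, x12, x13} ∩ {x1, x2, x3, x4, x8, x12} = {x1, x2, x4, x8, x12}
… ∩ ⟦beside x1⟧ = {x1, x2, x4, x8, x12} ∩ {x1, x2, x4, x6, x8, x9, x11} = {x1, x2, x4, x8}
… ∩ ⟦broken⟧ = {x1, x2, x4, x8} ∩ {x1, x3, x5, x8, x12, x13} = {x1, x8}
So ⟦broken plate that tilted beside x1⟧ = {x1, x8}.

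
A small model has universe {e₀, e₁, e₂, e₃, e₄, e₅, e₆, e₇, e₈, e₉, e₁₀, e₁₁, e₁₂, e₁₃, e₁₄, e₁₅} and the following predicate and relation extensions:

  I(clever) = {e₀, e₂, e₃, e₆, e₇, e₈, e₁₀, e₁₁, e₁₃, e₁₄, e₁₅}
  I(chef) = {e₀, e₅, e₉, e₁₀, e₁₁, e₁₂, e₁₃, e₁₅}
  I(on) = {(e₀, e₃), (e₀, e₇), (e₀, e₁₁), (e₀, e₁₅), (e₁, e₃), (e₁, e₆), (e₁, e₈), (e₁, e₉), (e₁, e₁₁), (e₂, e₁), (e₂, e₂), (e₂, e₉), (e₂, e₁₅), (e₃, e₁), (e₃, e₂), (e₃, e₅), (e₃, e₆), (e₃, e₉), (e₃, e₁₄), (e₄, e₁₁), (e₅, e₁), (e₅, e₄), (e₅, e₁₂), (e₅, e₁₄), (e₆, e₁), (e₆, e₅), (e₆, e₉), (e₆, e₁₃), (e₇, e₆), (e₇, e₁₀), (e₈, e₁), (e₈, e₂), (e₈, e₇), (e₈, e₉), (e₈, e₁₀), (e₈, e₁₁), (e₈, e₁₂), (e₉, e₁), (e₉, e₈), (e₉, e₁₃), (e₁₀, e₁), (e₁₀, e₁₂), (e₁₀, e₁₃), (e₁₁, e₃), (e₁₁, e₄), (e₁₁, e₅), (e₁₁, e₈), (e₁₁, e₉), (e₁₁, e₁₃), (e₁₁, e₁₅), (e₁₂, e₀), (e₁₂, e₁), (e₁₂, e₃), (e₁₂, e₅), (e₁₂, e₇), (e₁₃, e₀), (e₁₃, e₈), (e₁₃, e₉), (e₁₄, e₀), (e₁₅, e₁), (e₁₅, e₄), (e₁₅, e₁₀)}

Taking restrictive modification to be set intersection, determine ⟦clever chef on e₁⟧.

⟦on e₁⟧ = {x : ⟨x, e₁⟩ ∈ ⟦on⟧} = {e₂, e₃, e₅, e₆, e₈, e₉, e₁₀, e₁₂, e₁₅}
⟦chef⟧ = {e₀, e₅, e₉, e₁₀, e₁₁, e₁₂, e₁₃, e₁₅}
… ∩ ⟦on e₁⟧ = {e₀, e₅, e₉, e₁₀, e₁₁, e₁₂, e₁₃, e₁₅} ∩ {e₂, e₃, e₅, e₆, e₈, e₉, e₁₀, e₁₂, e₁₅} = {e₅, e₉, e₁₀, e₁₂, e₁₅}
… ∩ ⟦clever⟧ = {e₅, e₉, e₁₀, e₁₂, e₁₅} ∩ {e₀, e₂, e₃, e₆, e₇, e₈, e₁₀, e₁₁, e₁₃, e₁₄, e₁₅} = {e₁₀, e₁₅}
So ⟦clever chef on e₁⟧ = {e₁₀, e₁₅}.

{e₁₀, e₁₅}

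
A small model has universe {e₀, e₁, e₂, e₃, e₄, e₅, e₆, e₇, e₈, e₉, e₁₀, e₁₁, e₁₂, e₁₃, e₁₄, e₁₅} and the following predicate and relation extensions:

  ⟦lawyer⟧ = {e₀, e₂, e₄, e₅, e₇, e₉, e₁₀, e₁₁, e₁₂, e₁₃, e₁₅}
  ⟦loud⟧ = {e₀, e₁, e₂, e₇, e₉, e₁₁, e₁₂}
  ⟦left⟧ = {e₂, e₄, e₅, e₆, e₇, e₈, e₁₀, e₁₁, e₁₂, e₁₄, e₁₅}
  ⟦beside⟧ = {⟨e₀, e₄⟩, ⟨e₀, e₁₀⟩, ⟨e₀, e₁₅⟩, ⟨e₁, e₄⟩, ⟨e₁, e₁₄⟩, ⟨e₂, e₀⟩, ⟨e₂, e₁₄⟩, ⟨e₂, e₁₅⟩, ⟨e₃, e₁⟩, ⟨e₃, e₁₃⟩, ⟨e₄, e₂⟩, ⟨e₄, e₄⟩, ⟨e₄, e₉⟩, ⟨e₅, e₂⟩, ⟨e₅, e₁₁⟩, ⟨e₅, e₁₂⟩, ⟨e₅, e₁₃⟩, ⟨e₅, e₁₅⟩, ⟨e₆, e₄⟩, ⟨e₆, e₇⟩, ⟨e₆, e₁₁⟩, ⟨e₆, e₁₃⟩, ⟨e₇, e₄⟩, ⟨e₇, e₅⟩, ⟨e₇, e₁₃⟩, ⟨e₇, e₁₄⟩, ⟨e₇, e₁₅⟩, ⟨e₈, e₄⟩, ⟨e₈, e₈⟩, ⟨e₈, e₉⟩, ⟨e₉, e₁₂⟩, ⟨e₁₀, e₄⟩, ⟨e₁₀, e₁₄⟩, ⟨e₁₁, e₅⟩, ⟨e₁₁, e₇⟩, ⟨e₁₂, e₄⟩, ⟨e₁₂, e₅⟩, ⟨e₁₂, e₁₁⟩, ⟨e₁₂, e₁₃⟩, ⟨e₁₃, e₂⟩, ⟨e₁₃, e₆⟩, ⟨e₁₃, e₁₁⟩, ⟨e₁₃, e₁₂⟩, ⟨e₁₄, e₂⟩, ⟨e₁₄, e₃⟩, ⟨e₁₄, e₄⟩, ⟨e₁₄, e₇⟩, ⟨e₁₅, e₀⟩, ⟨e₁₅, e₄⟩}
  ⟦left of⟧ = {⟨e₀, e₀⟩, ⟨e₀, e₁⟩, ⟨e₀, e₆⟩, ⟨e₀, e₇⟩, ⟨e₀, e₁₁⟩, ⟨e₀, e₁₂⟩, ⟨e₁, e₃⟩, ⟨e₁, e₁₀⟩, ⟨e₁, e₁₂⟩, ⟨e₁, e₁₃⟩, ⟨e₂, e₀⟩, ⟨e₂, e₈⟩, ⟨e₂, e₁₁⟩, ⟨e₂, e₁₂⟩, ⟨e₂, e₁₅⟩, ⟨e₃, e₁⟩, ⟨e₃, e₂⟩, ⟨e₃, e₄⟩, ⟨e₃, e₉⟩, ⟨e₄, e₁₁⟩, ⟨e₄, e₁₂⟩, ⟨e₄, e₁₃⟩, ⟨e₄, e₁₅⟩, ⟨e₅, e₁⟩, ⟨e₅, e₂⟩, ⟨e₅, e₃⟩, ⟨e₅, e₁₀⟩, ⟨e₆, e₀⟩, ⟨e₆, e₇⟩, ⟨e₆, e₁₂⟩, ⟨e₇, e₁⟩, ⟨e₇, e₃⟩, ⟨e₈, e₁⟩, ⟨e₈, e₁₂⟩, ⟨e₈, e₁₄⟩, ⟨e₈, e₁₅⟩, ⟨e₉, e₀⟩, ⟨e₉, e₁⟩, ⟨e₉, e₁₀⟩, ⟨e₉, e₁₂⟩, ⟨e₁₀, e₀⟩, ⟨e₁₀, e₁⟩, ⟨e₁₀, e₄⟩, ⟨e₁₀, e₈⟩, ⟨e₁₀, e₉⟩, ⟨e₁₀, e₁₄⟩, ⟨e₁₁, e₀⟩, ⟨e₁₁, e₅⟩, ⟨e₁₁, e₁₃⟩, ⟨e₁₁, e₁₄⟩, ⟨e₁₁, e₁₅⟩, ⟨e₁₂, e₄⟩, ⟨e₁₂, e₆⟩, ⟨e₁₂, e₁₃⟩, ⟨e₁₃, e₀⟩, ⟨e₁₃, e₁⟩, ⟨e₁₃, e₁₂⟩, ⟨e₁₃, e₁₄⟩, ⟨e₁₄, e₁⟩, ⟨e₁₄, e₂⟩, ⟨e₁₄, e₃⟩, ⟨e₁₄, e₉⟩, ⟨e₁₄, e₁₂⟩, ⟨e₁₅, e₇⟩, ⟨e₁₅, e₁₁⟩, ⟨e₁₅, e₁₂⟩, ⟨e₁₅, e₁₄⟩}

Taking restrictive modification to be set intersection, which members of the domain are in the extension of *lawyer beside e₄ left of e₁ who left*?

{e₇, e₁₀}

⟦beside e₄⟧ = {x : ⟨x, e₄⟩ ∈ ⟦beside⟧} = {e₀, e₁, e₄, e₆, e₇, e₈, e₁₀, e₁₂, e₁₄, e₁₅}
⟦left of e₁⟧ = {x : ⟨x, e₁⟩ ∈ ⟦left of⟧} = {e₀, e₃, e₅, e₇, e₈, e₉, e₁₀, e₁₃, e₁₄}
⟦who left⟧ = ⟦left⟧ = {e₂, e₄, e₅, e₆, e₇, e₈, e₁₀, e₁₁, e₁₂, e₁₄, e₁₅}
⟦lawyer⟧ = {e₀, e₂, e₄, e₅, e₇, e₉, e₁₀, e₁₁, e₁₂, e₁₃, e₁₅}
… ∩ ⟦beside e₄⟧ = {e₀, e₂, e₄, e₅, e₇, e₉, e₁₀, e₁₁, e₁₂, e₁₃, e₁₅} ∩ {e₀, e₁, e₄, e₆, e₇, e₈, e₁₀, e₁₂, e₁₄, e₁₅} = {e₀, e₄, e₇, e₁₀, e₁₂, e₁₅}
… ∩ ⟦left of e₁⟧ = {e₀, e₄, e₇, e₁₀, e₁₂, e₁₅} ∩ {e₀, e₃, e₅, e₇, e₈, e₉, e₁₀, e₁₃, e₁₄} = {e₀, e₇, e₁₀}
… ∩ ⟦who left⟧ = {e₀, e₇, e₁₀} ∩ {e₂, e₄, e₅, e₆, e₇, e₈, e₁₀, e₁₁, e₁₂, e₁₄, e₁₅} = {e₇, e₁₀}
So ⟦lawyer beside e₄ left of e₁ who left⟧ = {e₇, e₁₀}.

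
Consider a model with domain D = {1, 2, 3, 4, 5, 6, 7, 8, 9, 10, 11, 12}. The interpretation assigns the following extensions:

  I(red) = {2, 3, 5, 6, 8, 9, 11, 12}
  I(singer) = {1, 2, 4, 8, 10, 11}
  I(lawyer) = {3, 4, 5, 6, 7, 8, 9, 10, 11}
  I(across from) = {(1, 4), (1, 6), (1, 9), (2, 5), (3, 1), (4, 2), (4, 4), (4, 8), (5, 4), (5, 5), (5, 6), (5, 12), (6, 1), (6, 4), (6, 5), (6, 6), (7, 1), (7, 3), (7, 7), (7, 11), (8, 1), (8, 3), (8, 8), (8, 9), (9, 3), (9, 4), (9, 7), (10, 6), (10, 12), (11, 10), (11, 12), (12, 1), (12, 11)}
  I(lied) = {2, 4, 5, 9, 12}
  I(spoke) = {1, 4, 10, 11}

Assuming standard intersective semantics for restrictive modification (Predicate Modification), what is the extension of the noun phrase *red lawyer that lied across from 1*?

∅

⟦that lied⟧ = ⟦lied⟧ = {2, 4, 5, 9, 12}
⟦across from 1⟧ = {x : ⟨x, 1⟩ ∈ ⟦across from⟧} = {3, 6, 7, 8, 12}
⟦lawyer⟧ = {3, 4, 5, 6, 7, 8, 9, 10, 11}
… ∩ ⟦that lied⟧ = {3, 4, 5, 6, 7, 8, 9, 10, 11} ∩ {2, 4, 5, 9, 12} = {4, 5, 9}
… ∩ ⟦across from 1⟧ = {4, 5, 9} ∩ {3, 6, 7, 8, 12} = ∅
… ∩ ⟦red⟧ = ∅ ∩ {2, 3, 5, 6, 8, 9, 11, 12} = ∅
So ⟦red lawyer that lied across from 1⟧ = ∅.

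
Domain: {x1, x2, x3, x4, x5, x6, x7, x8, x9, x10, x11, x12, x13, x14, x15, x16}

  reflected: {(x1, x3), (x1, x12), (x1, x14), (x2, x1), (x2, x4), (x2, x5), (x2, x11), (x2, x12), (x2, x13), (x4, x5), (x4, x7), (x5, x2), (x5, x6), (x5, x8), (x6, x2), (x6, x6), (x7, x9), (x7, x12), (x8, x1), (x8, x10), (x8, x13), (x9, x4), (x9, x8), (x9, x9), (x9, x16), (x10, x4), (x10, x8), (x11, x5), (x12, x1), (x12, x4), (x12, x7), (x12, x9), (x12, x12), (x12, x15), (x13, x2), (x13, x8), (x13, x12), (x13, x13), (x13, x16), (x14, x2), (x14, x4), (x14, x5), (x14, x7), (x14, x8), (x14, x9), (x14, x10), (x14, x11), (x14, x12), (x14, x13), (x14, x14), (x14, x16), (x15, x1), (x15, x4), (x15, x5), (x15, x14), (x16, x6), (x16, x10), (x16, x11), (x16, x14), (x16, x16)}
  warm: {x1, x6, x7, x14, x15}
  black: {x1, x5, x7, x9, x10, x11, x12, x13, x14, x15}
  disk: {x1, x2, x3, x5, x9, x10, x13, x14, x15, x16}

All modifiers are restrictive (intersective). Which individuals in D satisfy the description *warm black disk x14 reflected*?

{x14}

⟦x14 reflected⟧ = {x : ⟨x14, x⟩ ∈ ⟦reflected⟧} = {x2, x4, x5, x7, x8, x9, x10, x11, x12, x13, x14, x16}
⟦disk⟧ = {x1, x2, x3, x5, x9, x10, x13, x14, x15, x16}
… ∩ ⟦x14 reflected⟧ = {x1, x2, x3, x5, x9, x10, x13, x14, x15, x16} ∩ {x2, x4, x5, x7, x8, x9, x10, x11, x12, x13, x14, x16} = {x2, x5, x9, x10, x13, x14, x16}
… ∩ ⟦warm⟧ = {x2, x5, x9, x10, x13, x14, x16} ∩ {x1, x6, x7, x14, x15} = {x14}
… ∩ ⟦black⟧ = {x14} ∩ {x1, x5, x7, x9, x10, x11, x12, x13, x14, x15} = {x14}
So ⟦warm black disk x14 reflected⟧ = {x14}.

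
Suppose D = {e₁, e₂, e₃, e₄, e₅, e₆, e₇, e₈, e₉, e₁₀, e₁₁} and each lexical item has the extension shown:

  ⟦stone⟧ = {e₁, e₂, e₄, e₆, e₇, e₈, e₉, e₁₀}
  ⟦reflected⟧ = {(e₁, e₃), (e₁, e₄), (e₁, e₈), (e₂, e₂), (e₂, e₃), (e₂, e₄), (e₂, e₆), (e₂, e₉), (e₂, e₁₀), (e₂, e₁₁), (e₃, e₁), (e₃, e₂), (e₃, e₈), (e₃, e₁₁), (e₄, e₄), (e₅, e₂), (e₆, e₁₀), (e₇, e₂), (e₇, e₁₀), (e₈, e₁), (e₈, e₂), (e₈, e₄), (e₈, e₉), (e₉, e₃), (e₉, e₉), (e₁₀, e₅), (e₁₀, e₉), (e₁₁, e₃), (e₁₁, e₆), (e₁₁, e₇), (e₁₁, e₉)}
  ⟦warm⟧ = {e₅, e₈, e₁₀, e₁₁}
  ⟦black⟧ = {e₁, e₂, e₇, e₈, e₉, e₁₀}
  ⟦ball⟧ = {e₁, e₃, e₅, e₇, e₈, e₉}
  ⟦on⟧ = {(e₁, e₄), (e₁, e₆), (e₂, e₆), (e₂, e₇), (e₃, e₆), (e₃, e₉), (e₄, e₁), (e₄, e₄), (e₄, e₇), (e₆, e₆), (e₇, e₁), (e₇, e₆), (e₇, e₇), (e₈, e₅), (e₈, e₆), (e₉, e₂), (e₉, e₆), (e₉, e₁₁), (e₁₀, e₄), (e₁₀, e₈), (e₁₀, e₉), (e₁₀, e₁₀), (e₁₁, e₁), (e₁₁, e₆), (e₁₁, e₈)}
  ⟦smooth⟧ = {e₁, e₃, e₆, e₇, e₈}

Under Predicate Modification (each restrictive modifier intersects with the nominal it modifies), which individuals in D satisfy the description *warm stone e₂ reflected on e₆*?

⟦e₂ reflected⟧ = {x : ⟨e₂, x⟩ ∈ ⟦reflected⟧} = {e₂, e₃, e₄, e₆, e₉, e₁₀, e₁₁}
⟦on e₆⟧ = {x : ⟨x, e₆⟩ ∈ ⟦on⟧} = {e₁, e₂, e₃, e₆, e₇, e₈, e₉, e₁₁}
⟦stone⟧ = {e₁, e₂, e₄, e₆, e₇, e₈, e₉, e₁₀}
… ∩ ⟦e₂ reflected⟧ = {e₁, e₂, e₄, e₆, e₇, e₈, e₉, e₁₀} ∩ {e₂, e₃, e₄, e₆, e₉, e₁₀, e₁₁} = {e₂, e₄, e₆, e₉, e₁₀}
… ∩ ⟦on e₆⟧ = {e₂, e₄, e₆, e₉, e₁₀} ∩ {e₁, e₂, e₃, e₆, e₇, e₈, e₉, e₁₁} = {e₂, e₆, e₉}
… ∩ ⟦warm⟧ = {e₂, e₆, e₉} ∩ {e₅, e₈, e₁₀, e₁₁} = ∅
So ⟦warm stone e₂ reflected on e₆⟧ = ∅.

∅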